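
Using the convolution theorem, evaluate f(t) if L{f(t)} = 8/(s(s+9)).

8/(s(s+9)) = (8/s)·(1/(s+9)) = L{8}·L{e^(-9t)}. By convolution, f(t) = 8*e^(-9t) = ∫₀ᵗ 8·e^(-9τ) dτ = 8·(1 - e^(-9t))/9

Final answer: 8·(1 - e^(-9t))/9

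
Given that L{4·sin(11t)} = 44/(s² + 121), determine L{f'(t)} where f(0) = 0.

L{f'(t)} = s·F(s) - f(0) = s·44/(s² + 121) - 0 = 44s/(s² + 121)

Final answer: 44s/(s² + 121)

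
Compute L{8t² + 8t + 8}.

L{8t² + 8t + 8} = 8·2/s³ + 8/s² + 8/s = 16/s³ + 8/s² + 8/s

Final answer: 16/s³ + 8/s² + 8/s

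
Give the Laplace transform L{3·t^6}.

L{t^n} = n!/s^(n+1), so L{t^6} = 720/s^7. Then L{3·t^6} = 3·720/s^7 = 2160/s^7

Final answer: 2160/s^7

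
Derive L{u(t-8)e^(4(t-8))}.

u(t-a)f(t-a) with f(t)=e^(4t). L{e^(4t)} = 1/(s-4). By time shift: e^(-8s)/(s-4)

Final answer: e^(-8s)/(s-4)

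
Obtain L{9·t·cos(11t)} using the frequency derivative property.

L{cos(11t)} = s/(s² + 121). Derivative: d/ds[s/(s² + 121)] = [(s² + 121) - s·2s]/(s² + 121)² = (121 - s²)/(s² + 121)². So L{t·cos(11t)} = -F'(s) = (s² - 121)/(s² + 121)². Then L{9·t·cos(11t)} = 9·(s² - 121)/(s² + 121)²

Final answer: 9·(s² - 121)/(s² + 121)²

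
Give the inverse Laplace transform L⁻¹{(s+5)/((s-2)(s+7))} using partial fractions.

Using partial fractions, f(t) = (7e^(2t) + 2e^(-7t))/9

Final answer: (7e^(2t) + 2e^(-7t))/9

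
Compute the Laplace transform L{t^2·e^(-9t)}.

L{t^n·e^(at)} = n!/(s-a)^(n+1), so L{t^2·e^(-9t)} = 2/(s+9)^3

Final answer: 2/(s+9)^3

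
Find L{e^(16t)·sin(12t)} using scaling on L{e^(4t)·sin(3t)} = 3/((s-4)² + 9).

Scaling with a=4: L{e^(16t)·sin(12t)} = (1/4) · 3/((s/4-4)² + 9). Simplifying: 12/((s-16)² + 144)

Final answer: 12/((s-16)² + 144)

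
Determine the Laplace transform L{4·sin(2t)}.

L{sin(ωt)} = ω/(s² + ω²), so L{sin(2t)} = 2/(s² + 4). Then L{4·sin(2t)} = 4·2/(s² + 4) = 8/(s² + 4)

Final answer: 8/(s² + 4)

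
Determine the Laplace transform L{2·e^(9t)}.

L{e^(at)} = 1/(s-a), so L{e^(9t)} = 1/(s-9). Then L{2·e^(9t)} = 2/(s-9)

Final answer: 2/(s-9)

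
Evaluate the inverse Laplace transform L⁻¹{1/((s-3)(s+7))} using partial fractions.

Decompose: A/(s-3) + B/(s+7). A = 1/10, B = -1/10. f(t) = (e^(3t) - e^(-7t))/10

Final answer: (e^(3t) - e^(-7t))/10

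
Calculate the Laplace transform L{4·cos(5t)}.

L{cos(ωt)} = s/(s² + ω²), so L{cos(5t)} = s/(s² + 25). Then L{4·cos(5t)} = 4·s/(s² + 25) = 4s/(s² + 25)

Final answer: 4s/(s² + 25)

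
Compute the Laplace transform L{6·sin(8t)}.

L{sin(ωt)} = ω/(s² + ω²), so L{sin(8t)} = 8/(s² + 64). Then L{6·sin(8t)} = 6·8/(s² + 64) = 48/(s² + 64)

Final answer: 48/(s² + 64)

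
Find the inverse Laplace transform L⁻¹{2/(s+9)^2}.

L⁻¹{n!/(s-a)^(n+1)} = t^n·e^(at) with n=1, a=-9. So L⁻¹{1/(s+9)^2} = t·e^(-9t), and L⁻¹{2/(s+9)^2} = (2/1)·t·e^(-9t) = 2·t·e^(-9t)

Final answer: 2·t·e^(-9t)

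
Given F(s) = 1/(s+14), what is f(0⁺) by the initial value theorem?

f(0⁺) = lim_{s→∞} s·1/(s+14) = lim_{s→∞} s/(s+14) = 1

Final answer: 1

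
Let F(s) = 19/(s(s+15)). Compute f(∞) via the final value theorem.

f(∞) = lim_{s→0} s·19/(s(s+15)) = lim_{s→0} 19/(s+15) = 19/15 = 19/15

Final answer: 19/15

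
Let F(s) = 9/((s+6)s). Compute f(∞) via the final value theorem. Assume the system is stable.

f(∞) = lim_{s→0} sF(s) = lim_{s→0} 9/(s+6) = 3/2

Final answer: 3/2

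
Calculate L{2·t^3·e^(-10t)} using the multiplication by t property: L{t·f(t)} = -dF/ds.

Using L{t^n·e^(at)} = n!/(s-a)^(n+1), L{t^3·e^(-10t)} = 6/(s+10)^4, so L{2·t^3·e^(-10t)} = 2·6/(s+10)^4 = 12/(s+10)^4

Final answer: 12/(s+10)^4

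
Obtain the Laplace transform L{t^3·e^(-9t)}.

L{t^n·e^(at)} = n!/(s-a)^(n+1), so L{t^3·e^(-9t)} = 6/(s+9)^4

Final answer: 6/(s+9)^4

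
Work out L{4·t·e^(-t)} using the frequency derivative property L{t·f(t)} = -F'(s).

L{e^(-t)} = 1/(s+1). By frequency derivative: L{t·e^(-t)} = -d/ds[1/(s+1)] = -(-1)/(s+1)² = 1/(s+1)². Then L{4·t·e^(-t)} = 4·1/(s+1)² = 4/(s+1)²

Final answer: 4/(s+1)²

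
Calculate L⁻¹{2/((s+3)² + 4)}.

Form: b/((s-a)² + b²) → e^(at)sin(bt). With a=-3, b=2

Final answer: e^(-3t)·sin(2t)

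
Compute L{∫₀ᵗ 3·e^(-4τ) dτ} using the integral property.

L{∫₀ᵗ f(τ)dτ} = F(s)/s with F(s) = 3/(s+4), so L{∫₀ᵗ 3·e^(-4τ) dτ} = 3/(s(s+4))

Final answer: 3/(s(s+4))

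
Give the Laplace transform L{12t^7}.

L{12t^7} = 12 · L{t^7} = 12 · 5040/s^8 = 60480/s^8

Final answer: 60480/s^8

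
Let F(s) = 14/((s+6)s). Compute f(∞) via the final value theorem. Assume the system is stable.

f(∞) = lim_{s→0} sF(s) = lim_{s→0} 14/(s+6) = 7/3

Final answer: 7/3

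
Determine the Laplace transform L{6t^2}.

L{6t^2} = 6 · L{t^2} = 6 · 2/s^3 = 12/s^3

Final answer: 12/s^3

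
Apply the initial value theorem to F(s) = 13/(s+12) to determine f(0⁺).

f(0⁺) = lim_{s→∞} s·13/(s+12) = lim_{s→∞} 13s/(s+12) = 13

Final answer: 13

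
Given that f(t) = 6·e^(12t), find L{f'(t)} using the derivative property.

f(0) = 6, F(s) = 6/(s-12). L{f'(t)} = s·F(s) - f(0) = 6s/(s-12) - 6 = (6s - 6(s-12))/(s-12) = 72/(s-12)

Final answer: 72/(s-12)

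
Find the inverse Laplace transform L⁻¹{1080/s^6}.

L⁻¹{n!/s^(n+1)} = t^n with n=5. So L⁻¹{120/s^6} = t^5, and L⁻¹{1080/s^6} = (1080/120)·t^5 = 9·t^5

Final answer: 9·t^5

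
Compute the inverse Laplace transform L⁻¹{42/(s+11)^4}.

L⁻¹{n!/(s-a)^(n+1)} = t^n·e^(at) with n=3, a=-11. So L⁻¹{6/(s+11)^4} = t^3·e^(-11t), and L⁻¹{42/(s+11)^4} = (42/6)·t^3·e^(-11t) = 7·t^3·e^(-11t)

Final answer: 7·t^3·e^(-11t)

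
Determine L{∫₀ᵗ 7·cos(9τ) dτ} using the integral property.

L{∫₀ᵗ f(τ)dτ} = F(s)/s with F(s) = 7s/(s² + 81), so the result is (7s/(s² + 81))/s = 7/(s² + 81)

Final answer: 7/(s² + 81)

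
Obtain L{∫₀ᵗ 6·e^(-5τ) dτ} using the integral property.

L{∫₀ᵗ f(τ)dτ} = F(s)/s with F(s) = 6/(s+5), so L{∫₀ᵗ 6·e^(-5τ) dτ} = 6/(s(s+5))

Final answer: 6/(s(s+5))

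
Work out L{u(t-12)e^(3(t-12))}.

u(t-a)f(t-a) with f(t)=e^(3t). L{e^(3t)} = 1/(s-3). By time shift: e^(-12s)/(s-3)

Final answer: e^(-12s)/(s-3)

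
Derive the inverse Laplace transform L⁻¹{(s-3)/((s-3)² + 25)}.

Using frequency shift, L⁻¹{(s-3)/((s-3)² + 25)} = e^(3t)·cos(5t)

Final answer: e^(3t)·cos(5t)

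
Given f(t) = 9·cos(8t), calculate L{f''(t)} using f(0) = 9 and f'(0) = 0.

F(s) = 9s/(s² + 64). L{f''(t)} = s²F(s) - sf(0) - f'(0) = 9s³/(s² + 64) - 9s = (9s³ - 9s(s² + 64))/(s² + 64) = -576s/(s² + 64)

Final answer: -576s/(s² + 64)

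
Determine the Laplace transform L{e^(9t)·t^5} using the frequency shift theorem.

L{e^(at)·t^n} = n!/(s-a)^(n+1), so L{e^(9t)·t^5} = 120/(s-9)^6

Final answer: 120/(s-9)^6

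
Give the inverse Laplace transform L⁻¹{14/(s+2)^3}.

L⁻¹{n!/(s-a)^(n+1)} = t^n·e^(at) with n=2, a=-2. So L⁻¹{2/(s+2)^3} = t^2·e^(-2t), and L⁻¹{14/(s+2)^3} = (14/2)·t^2·e^(-2t) = 7·t^2·e^(-2t)

Final answer: 7·t^2·e^(-2t)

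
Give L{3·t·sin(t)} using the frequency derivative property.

L{sin(t)} = 1/(s² + 1). By L{t·f(t)} = -F'(s): -d/ds[1/(s² + 1)] = -(1)·(-2s)/(s² + 1)² = 2s/(s² + 1)². Then L{3·t·sin(t)} = 3·2s/(s² + 1)² = 6s/(s² + 1)²

Final answer: 6s/(s² + 1)²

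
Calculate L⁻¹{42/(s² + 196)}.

This is the form c·a/(s² + a²) with a = 14, c = 3. L⁻¹ = 3·sin(14t)

Final answer: 3·sin(14t)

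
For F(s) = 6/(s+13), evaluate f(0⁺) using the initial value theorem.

f(0⁺) = lim_{s→∞} s·6/(s+13) = lim_{s→∞} 6s/(s+13) = 6

Final answer: 6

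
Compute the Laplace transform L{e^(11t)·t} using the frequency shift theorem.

L{e^(at)·t^n} = n!/(s-a)^(n+1), so L{e^(11t)·t} = 1/(s-11)^2

Final answer: 1/(s-11)^2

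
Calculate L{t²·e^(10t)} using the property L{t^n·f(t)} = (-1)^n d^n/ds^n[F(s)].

L{e^(10t)} = 1/(s-10). d/ds[1/(s-10)] = -1/(s-10)². d²/ds²[1/(s-10)] = 2/(s-10)³. So L{t²·e^(10t)} = (-1)² · 2/(s-10)³ = 2/(s-10)³

Final answer: 2/(s-10)³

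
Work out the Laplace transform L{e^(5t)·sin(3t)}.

L{e^(at)·sin(ωt)} = ω/((s-a)² + ω²), so L{e^(5t)·sin(3t)} = 3/((s-5)² + 9)

Final answer: 3/((s-5)² + 9)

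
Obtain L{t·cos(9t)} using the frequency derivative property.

L{cos(9t)} = s/(s² + 81). Derivative: d/ds[s/(s² + 81)] = [(s² + 81) - s·2s]/(s² + 81)² = (81 - s²)/(s² + 81)². So L{t·cos(9t)} = -F'(s) = (s² - 81)/(s² + 81)²

Final answer: (s² - 81)/(s² + 81)²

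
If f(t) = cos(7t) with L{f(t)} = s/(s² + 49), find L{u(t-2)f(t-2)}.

Time shift theorem: L{u(t-a)f(t-a)} = e^(-as)F(s). Here a=2, F(s) = s/(s² + 49), so L{u(t-2)f(t-2)} = e^(-2s)·s/(s² + 49)

Final answer: e^(-2s)·s/(s² + 49)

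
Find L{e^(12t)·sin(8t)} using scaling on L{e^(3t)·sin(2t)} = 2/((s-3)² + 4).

Scaling with a=4: L{e^(12t)·sin(8t)} = (1/4) · 2/((s/4-3)² + 4). Simplifying: 8/((s-12)² + 64)

Final answer: 8/((s-12)² + 64)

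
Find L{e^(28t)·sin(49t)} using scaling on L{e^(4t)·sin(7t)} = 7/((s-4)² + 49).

Scaling with a=7: L{e^(28t)·sin(49t)} = (1/7) · 7/((s/7-4)² + 49). Simplifying: 49/((s-28)² + 2401)

Final answer: 49/((s-28)² + 2401)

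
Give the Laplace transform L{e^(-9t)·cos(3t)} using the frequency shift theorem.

Frequency shift: L{e^(at)f(t)} = F(s-a). L{e^(-9t)·cos(3t)} = (s+9)/((s+9)² + 9)

Final answer: (s+9)/((s+9)² + 9)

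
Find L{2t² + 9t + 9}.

L{2t² + 9t + 9} = 2·2/s³ + 9/s² + 9/s = 4/s³ + 9/s² + 9/s

Final answer: 4/s³ + 9/s² + 9/s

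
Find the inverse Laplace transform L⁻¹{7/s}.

L⁻¹{c/s} = c, so L⁻¹{7/s} = 7

Final answer: 7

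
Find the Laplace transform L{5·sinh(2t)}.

L{sinh(ωt)} = ω/(s² - ω²), so L{sinh(2t)} = 2/(s² - 4). Then L{5·sinh(2t)} = 5·2/(s² - 4) = 10/(s² - 4)

Final answer: 10/(s² - 4)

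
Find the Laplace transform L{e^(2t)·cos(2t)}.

L{e^(at)·cos(ωt)} = (s-a)/((s-a)² + ω²), so L{e^(2t)·cos(2t)} = (s-2)/((s-2)² + 4)

Final answer: (s-2)/((s-2)² + 4)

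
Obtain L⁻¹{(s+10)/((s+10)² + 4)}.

Using frequency shift: L⁻¹{(s-a)/((s-a)² + b²)} = e^(at)cos(bt). Here a=-10, b=2

Final answer: e^(-10t)·cos(2t)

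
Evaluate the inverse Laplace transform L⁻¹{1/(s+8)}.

L⁻¹{1/(s-a)} = e^(at), so L⁻¹{1/(s+8)} = e^(-8t)

Final answer: e^(-8t)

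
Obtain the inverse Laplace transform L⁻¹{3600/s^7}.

L⁻¹{n!/s^(n+1)} = t^n with n=6. So L⁻¹{720/s^7} = t^6, and L⁻¹{3600/s^7} = (3600/720)·t^6 = 5·t^6

Final answer: 5·t^6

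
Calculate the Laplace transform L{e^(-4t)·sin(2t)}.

L{e^(at)·sin(ωt)} = ω/((s-a)² + ω²), so L{e^(-4t)·sin(2t)} = 2/((s+4)² + 4)

Final answer: 2/((s+4)² + 4)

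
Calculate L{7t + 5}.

L{7t + 5} = 7·L{t} + 5·L{1} = 7/s² + 5/s

Final answer: 7/s² + 5/s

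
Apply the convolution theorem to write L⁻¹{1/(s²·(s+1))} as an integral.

1/(s²·(s+1)) = (1/s^2)·(1/(s+1)) = L{t}·L{e^(-t)}. So f(t) = t*e^(-t) = ∫₀ᵗ τ·e^(-(t-τ)) dτ

Final answer: ∫₀ᵗ τ·e^(-(t-τ)) dτ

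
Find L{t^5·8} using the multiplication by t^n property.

L{8} = 8/s. d^1/ds^1[1/s] = -1/s². d^2/ds^2[1/s] = 2/s^3. d^3/ds^3[1/s] = -6/s^4. d^4/ds^4[1/s] = 24/s^5. d^5/ds^5[1/s] = -120/s^6. So L{t^5} = (-1)^{5}·-120/s^6 = 120/s^6. Then L{t^5·8} = 8·120/s^6 = 960/s^6

Final answer: 960/s^6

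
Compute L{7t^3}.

L{t^n} = n!/s^(n+1). So L{7t^3} = 7·3!/s^4 = 42/s^4

Final answer: 42/s^4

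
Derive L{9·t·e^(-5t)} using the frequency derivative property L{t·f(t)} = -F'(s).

L{e^(-5t)} = 1/(s+5). By frequency derivative: L{t·e^(-5t)} = -d/ds[1/(s+5)] = -(-1)/(s+5)² = 1/(s+5)². Then L{9·t·e^(-5t)} = 9·1/(s+5)² = 9/(s+5)²

Final answer: 9/(s+5)²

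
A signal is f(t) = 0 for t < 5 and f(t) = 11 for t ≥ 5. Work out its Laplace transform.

f(t) = 11·u(t-5). L{u(t-5)} = e^(-5s)/s, so L{f(t)} = 11·e^(-5s)/s

Final answer: 11·e^(-5s)/s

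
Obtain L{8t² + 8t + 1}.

L{8t² + 8t + 1} = 8·2/s³ + 8/s² + 1/s = 16/s³ + 8/s² + 1/s

Final answer: 16/s³ + 8/s² + 1/s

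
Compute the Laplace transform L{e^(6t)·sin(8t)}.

L{e^(at)·sin(ωt)} = ω/((s-a)² + ω²), so L{e^(6t)·sin(8t)} = 8/((s-6)² + 64)

Final answer: 8/((s-6)² + 64)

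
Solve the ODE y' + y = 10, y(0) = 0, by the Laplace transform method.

sY + Y = 10/s. Y = 10/(s(s+1)). Partial fractions: Y = 10/s - 10/(s+1)

Final answer: y(t) = 10(1 - e^(-t))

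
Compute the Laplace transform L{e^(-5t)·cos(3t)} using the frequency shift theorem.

Frequency shift: L{e^(at)f(t)} = F(s-a). L{e^(-5t)·cos(3t)} = (s+5)/((s+5)² + 9)

Final answer: (s+5)/((s+5)² + 9)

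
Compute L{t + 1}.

L{t + 1} = L{t} + L{1} = 1/s² + 1/s

Final answer: 1/s² + 1/s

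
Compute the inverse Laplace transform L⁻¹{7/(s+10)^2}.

L⁻¹{n!/(s-a)^(n+1)} = t^n·e^(at) with n=1, a=-10. So L⁻¹{1/(s+10)^2} = t·e^(-10t), and L⁻¹{7/(s+10)^2} = (7/1)·t·e^(-10t) = 7·t·e^(-10t)

Final answer: 7·t·e^(-10t)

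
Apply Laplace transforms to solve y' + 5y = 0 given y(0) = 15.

L{y'} + 5L{y} = 0. sY - 15 + 5Y = 0. Y(s+5) = 15. Y = 15/(s+5)

Final answer: y(t) = 15e^(-5t)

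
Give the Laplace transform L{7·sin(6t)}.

L{sin(ωt)} = ω/(s² + ω²), so L{sin(6t)} = 6/(s² + 36). Then L{7·sin(6t)} = 7·6/(s² + 36) = 42/(s² + 36)

Final answer: 42/(s² + 36)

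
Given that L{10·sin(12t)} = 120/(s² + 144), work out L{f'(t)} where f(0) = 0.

L{f'(t)} = s·F(s) - f(0) = s·120/(s² + 144) - 0 = 120s/(s² + 144)

Final answer: 120s/(s² + 144)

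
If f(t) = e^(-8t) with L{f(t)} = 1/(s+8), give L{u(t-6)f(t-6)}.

Time shift theorem: L{u(t-a)f(t-a)} = e^(-as)F(s). Here a=6, F(s) = 1/(s+8), so L{u(t-6)f(t-6)} = e^(-6s)·1/(s+8)

Final answer: e^(-6s)·1/(s+8)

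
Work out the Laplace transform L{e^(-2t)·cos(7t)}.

L{e^(at)·cos(ωt)} = (s-a)/((s-a)² + ω²), so L{e^(-2t)·cos(7t)} = (s+2)/((s+2)² + 49)

Final answer: (s+2)/((s+2)² + 49)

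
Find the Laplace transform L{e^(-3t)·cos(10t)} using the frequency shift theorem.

Frequency shift: L{e^(at)f(t)} = F(s-a). L{e^(-3t)·cos(10t)} = (s+3)/((s+3)² + 100)

Final answer: (s+3)/((s+3)² + 100)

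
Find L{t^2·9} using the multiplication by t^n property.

L{9} = 9/s. d^1/ds^1[1/s] = -1/s². d^2/ds^2[1/s] = 2/s^3. So L{t^2} = (-1)^{2}·2/s^3 = 2/s^3. Then L{t^2·9} = 9·2/s^3 = 18/s^3

Final answer: 18/s^3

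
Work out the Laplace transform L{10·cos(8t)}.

L{cos(ωt)} = s/(s² + ω²), so L{cos(8t)} = s/(s² + 64). Then L{10·cos(8t)} = 10·s/(s² + 64) = 10s/(s² + 64)

Final answer: 10s/(s² + 64)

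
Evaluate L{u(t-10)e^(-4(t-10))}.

u(t-a)f(t-a) with f(t)=e^(-4t). L{e^(-4t)} = 1/(s+4). By time shift: e^(-10s)/(s+4)

Final answer: e^(-10s)/(s+4)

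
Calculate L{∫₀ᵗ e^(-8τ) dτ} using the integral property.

L{∫₀ᵗ f(τ)dτ} = F(s)/s with F(s) = 1/(s+8), so L{∫₀ᵗ e^(-8τ) dτ} = 1/(s(s+8))

Final answer: 1/(s(s+8))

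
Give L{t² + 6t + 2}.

L{t² + 6t + 2} = 2/s³ + 6/s² + 2/s = 2/s³ + 6/s² + 2/s

Final answer: 2/s³ + 6/s² + 2/s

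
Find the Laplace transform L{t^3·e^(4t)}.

L{t^n·e^(at)} = n!/(s-a)^(n+1), so L{t^3·e^(4t)} = 6/(s-4)^4

Final answer: 6/(s-4)^4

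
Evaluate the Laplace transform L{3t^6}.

L{3t^6} = 3 · L{t^6} = 3 · 720/s^7 = 2160/s^7

Final answer: 2160/s^7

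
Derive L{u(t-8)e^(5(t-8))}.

u(t-a)f(t-a) with f(t)=e^(5t). L{e^(5t)} = 1/(s-5). By time shift: e^(-8s)/(s-5)

Final answer: e^(-8s)/(s-5)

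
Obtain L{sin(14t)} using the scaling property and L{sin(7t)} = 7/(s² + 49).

Using L{f(at)} = (1/a)F(s/a) with a=2: L{sin(14t)} = (1/2) · 7/((s/2)² + 49) = (1/2) · 7·4/(s² + 196) = 14/(s² + 196)

Final answer: 14/(s² + 196)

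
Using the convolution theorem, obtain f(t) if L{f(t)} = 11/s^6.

11/s^6 = (11/s)·(1/s^5) = L{11}·L{t^4/24}. By convolution, f(t) = 11*t^4/24 = ∫₀ᵗ 11·τ^4/24 dτ = 11·t^5/120

Final answer: 11·t^5/120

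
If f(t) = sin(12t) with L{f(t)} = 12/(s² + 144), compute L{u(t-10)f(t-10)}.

Time shift theorem: L{u(t-a)f(t-a)} = e^(-as)F(s). Here a=10, F(s) = 12/(s² + 144), so L{u(t-10)f(t-10)} = e^(-10s)·12/(s² + 144)

Final answer: e^(-10s)·12/(s² + 144)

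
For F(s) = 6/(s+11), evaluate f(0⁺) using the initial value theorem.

f(0⁺) = lim_{s→∞} s·6/(s+11) = lim_{s→∞} 6s/(s+11) = 6

Final answer: 6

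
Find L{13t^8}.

L{t^n} = n!/s^(n+1). So L{13t^8} = 13·8!/s^9 = 524160/s^9

Final answer: 524160/s^9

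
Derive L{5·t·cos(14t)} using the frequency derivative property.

L{cos(14t)} = s/(s² + 196). Derivative: d/ds[s/(s² + 196)] = [(s² + 196) - s·2s]/(s² + 196)² = (196 - s²)/(s² + 196)². So L{t·cos(14t)} = -F'(s) = (s² - 196)/(s² + 196)². Then L{5·t·cos(14t)} = 5·(s² - 196)/(s² + 196)²

Final answer: 5·(s² - 196)/(s² + 196)²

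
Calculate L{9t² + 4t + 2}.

L{9t² + 4t + 2} = 9·2/s³ + 4/s² + 2/s = 18/s³ + 4/s² + 2/s

Final answer: 18/s³ + 4/s² + 2/s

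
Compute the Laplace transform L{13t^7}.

L{13t^7} = 13 · L{t^7} = 13 · 5040/s^8 = 65520/s^8

Final answer: 65520/s^8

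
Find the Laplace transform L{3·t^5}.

L{t^n} = n!/s^(n+1), so L{t^5} = 120/s^6. Then L{3·t^5} = 3·120/s^6 = 360/s^6

Final answer: 360/s^6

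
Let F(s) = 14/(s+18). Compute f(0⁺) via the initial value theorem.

f(0⁺) = lim_{s→∞} s·14/(s+18) = lim_{s→∞} 14s/(s+18) = 14

Final answer: 14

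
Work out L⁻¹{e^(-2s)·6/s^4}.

L⁻¹{6/s^4} = t^3. By the time shift theorem, L⁻¹{e^(-as)F(s)} = u(t-a)f(t-a) with a=2, so L⁻¹{e^(-2s)·6/s^4} = u(t-2)·(t-2)^3

Final answer: u(t-2)·(t-2)^3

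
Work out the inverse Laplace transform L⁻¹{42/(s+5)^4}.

L⁻¹{n!/(s-a)^(n+1)} = t^n·e^(at) with n=3, a=-5. So L⁻¹{6/(s+5)^4} = t^3·e^(-5t), and L⁻¹{42/(s+5)^4} = (42/6)·t^3·e^(-5t) = 7·t^3·e^(-5t)

Final answer: 7·t^3·e^(-5t)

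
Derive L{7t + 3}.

L{7t + 3} = 7·L{t} + 3·L{1} = 7/s² + 3/s

Final answer: 7/s² + 3/s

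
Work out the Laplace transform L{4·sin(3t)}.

L{sin(ωt)} = ω/(s² + ω²), so L{sin(3t)} = 3/(s² + 9). Then L{4·sin(3t)} = 4·3/(s² + 9) = 12/(s² + 9)

Final answer: 12/(s² + 9)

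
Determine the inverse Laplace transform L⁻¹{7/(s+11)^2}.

L⁻¹{n!/(s-a)^(n+1)} = t^n·e^(at) with n=1, a=-11. So L⁻¹{1/(s+11)^2} = t·e^(-11t), and L⁻¹{7/(s+11)^2} = (7/1)·t·e^(-11t) = 7·t·e^(-11t)

Final answer: 7·t·e^(-11t)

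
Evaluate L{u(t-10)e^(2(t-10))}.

u(t-a)f(t-a) with f(t)=e^(2t). L{e^(2t)} = 1/(s-2). By time shift: e^(-10s)/(s-2)

Final answer: e^(-10s)/(s-2)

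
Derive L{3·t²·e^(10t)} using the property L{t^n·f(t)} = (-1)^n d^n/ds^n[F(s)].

L{e^(10t)} = 1/(s-10). d/ds[1/(s-10)] = -1/(s-10)². d²/ds²[1/(s-10)] = 2/(s-10)³. So L{t²·e^(10t)} = (-1)² · 2/(s-10)³ = 2/(s-10)³. Then L{3·t²·e^(10t)} = 3·2/(s-10)³ = 6/(s-10)³

Final answer: 6/(s-10)³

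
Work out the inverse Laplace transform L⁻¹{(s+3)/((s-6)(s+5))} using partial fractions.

Using partial fractions, f(t) = (9e^(6t) + 2e^(-5t))/11

Final answer: (9e^(6t) + 2e^(-5t))/11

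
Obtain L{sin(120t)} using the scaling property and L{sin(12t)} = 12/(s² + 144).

Using L{f(at)} = (1/a)F(s/a) with a=10: L{sin(120t)} = (1/10) · 12/((s/10)² + 144) = (1/10) · 12·100/(s² + 14400) = 120/(s² + 14400)

Final answer: 120/(s² + 14400)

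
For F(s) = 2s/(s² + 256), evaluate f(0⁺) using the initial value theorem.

f(0⁺) = lim_{s→∞} s·2s/(s² + 256) = lim_{s→∞} 2s²/(s² + 256) = 2

Final answer: 2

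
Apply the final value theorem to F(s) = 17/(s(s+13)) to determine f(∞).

f(∞) = lim_{s→0} s·17/(s(s+13)) = lim_{s→0} 17/(s+13) = 17/13 = 17/13

Final answer: 17/13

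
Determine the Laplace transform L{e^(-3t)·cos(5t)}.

L{e^(at)·cos(ωt)} = (s-a)/((s-a)² + ω²), so L{e^(-3t)·cos(5t)} = (s+3)/((s+3)² + 25)

Final answer: (s+3)/((s+3)² + 25)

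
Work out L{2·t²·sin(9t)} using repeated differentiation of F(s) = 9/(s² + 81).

F(s) = 9/(s² + 81). F'(s) = -18s/(s² + 81)². F''(s) = -18(81 - 3s²)/(s² + 81)³ = (54s² - 1458)/(s² + 81)³. So L{t²·sin(9t)} = (-1)² F''(s) = (54s² - 1458)/(s² + 81)³. Then L{2·t²·sin(9t)} = 2·(54s² - 1458)/(s² + 81)³ = (108s² - 2916)/(s² + 81)³

Final answer: (108s² - 2916)/(s² + 81)³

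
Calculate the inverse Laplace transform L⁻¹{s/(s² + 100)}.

L⁻¹{s/(s² + 100)} = cos(10t)

Final answer: cos(10t)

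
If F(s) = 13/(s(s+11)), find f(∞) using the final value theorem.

f(∞) = lim_{s→0} s·13/(s(s+11)) = lim_{s→0} 13/(s+11) = 13/11 = 13/11

Final answer: 13/11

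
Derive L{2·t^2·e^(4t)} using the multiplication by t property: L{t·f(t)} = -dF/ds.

Using L{t^n·e^(at)} = n!/(s-a)^(n+1), L{t^2·e^(4t)} = 2/(s-4)^3, so L{2·t^2·e^(4t)} = 2·2/(s-4)^3 = 4/(s-4)^3

Final answer: 4/(s-4)^3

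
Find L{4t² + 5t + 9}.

L{4t² + 5t + 9} = 4·2/s³ + 5/s² + 9/s = 8/s³ + 5/s² + 9/s

Final answer: 8/s³ + 5/s² + 9/s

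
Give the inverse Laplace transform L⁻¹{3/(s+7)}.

L⁻¹{1/(s-a)} = e^(at), so L⁻¹{1/(s+7)} = e^(-7t), and L⁻¹{3/(s+7)} = 3·e^(-7t)

Final answer: 3·e^(-7t)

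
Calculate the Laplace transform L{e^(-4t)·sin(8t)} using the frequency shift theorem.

Frequency shift: L{e^(at)f(t)} = F(s-a). L{e^(-4t)·sin(8t)} = 8/((s+4)² + 64)

Final answer: 8/((s+4)² + 64)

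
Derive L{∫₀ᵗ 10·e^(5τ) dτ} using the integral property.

L{∫₀ᵗ f(τ)dτ} = F(s)/s with F(s) = 10/(s-5), so L{∫₀ᵗ 10·e^(5τ) dτ} = 10/(s(s-5))

Final answer: 10/(s(s-5))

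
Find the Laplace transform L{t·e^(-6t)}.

L{t^n·e^(at)} = n!/(s-a)^(n+1), so L{t·e^(-6t)} = 1/(s+6)^2

Final answer: 1/(s+6)^2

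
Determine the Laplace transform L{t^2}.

L{t^n} = n!/s^(n+1), so L{t^2} = 2/s^3

Final answer: 2/s^3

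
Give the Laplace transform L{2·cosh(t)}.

L{cosh(ωt)} = s/(s² - ω²), so L{cosh(t)} = s/(s² - 1). Then L{2·cosh(t)} = 2·s/(s² - 1) = 2s/(s² - 1)

Final answer: 2s/(s² - 1)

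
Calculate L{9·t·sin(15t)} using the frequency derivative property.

L{sin(15t)} = 15/(s² + 225). By L{t·f(t)} = -F'(s): -d/ds[15/(s² + 225)] = -(15)·(-2s)/(s² + 225)² = 30s/(s² + 225)². Then L{9·t·sin(15t)} = 9·30s/(s² + 225)² = 270s/(s² + 225)²

Final answer: 270s/(s² + 225)²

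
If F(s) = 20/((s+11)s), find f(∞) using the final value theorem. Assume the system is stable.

f(∞) = lim_{s→0} sF(s) = lim_{s→0} 20/(s+11) = 20/11

Final answer: 20/11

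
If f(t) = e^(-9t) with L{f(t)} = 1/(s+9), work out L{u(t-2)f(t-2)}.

Time shift theorem: L{u(t-a)f(t-a)} = e^(-as)F(s). Here a=2, F(s) = 1/(s+9), so L{u(t-2)f(t-2)} = e^(-2s)·1/(s+9)

Final answer: e^(-2s)·1/(s+9)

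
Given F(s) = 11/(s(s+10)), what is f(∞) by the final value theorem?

f(∞) = lim_{s→0} s·11/(s(s+10)) = lim_{s→0} 11/(s+10) = 11/10 = 11/10

Final answer: 11/10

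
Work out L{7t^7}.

L{t^n} = n!/s^(n+1). So L{7t^7} = 7·7!/s^8 = 35280/s^8

Final answer: 35280/s^8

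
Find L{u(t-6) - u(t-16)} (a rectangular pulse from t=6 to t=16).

L{u(t-a)} = e^(-as)/s. L{u(t-6) - u(t-16)} = (e^(-6s) - e^(-16s))/s

Final answer: (e^(-6s) - e^(-16s))/s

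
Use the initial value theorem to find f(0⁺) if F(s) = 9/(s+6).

f(0⁺) = lim_{s→∞} s·9/(s+6) = lim_{s→∞} 9s/(s+6) = 9

Final answer: 9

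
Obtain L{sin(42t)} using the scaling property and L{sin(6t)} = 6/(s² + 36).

Using L{f(at)} = (1/a)F(s/a) with a=7: L{sin(42t)} = (1/7) · 6/((s/7)² + 36) = (1/7) · 6·49/(s² + 1764) = 42/(s² + 1764)

Final answer: 42/(s² + 1764)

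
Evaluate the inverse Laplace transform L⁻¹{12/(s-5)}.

L⁻¹{1/(s-a)} = e^(at), so L⁻¹{1/(s-5)} = e^(5t), and L⁻¹{12/(s-5)} = 12·e^(5t)

Final answer: 12·e^(5t)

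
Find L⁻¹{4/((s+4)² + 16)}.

Form: b/((s-a)² + b²) → e^(at)sin(bt). With a=-4, b=4

Final answer: e^(-4t)·sin(4t)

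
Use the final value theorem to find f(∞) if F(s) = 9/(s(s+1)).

f(∞) = lim_{s→0} s·9/(s(s+1)) = lim_{s→0} 9/(s+1) = 9/1 = 9

Final answer: 9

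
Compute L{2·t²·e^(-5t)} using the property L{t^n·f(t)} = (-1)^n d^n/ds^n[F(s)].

L{e^(-5t)} = 1/(s+5). d/ds[1/(s+5)] = -1/(s+5)². d²/ds²[1/(s+5)] = 2/(s+5)³. So L{t²·e^(-5t)} = (-1)² · 2/(s+5)³ = 2/(s+5)³. Then L{2·t²·e^(-5t)} = 2·2/(s+5)³ = 4/(s+5)³

Final answer: 4/(s+5)³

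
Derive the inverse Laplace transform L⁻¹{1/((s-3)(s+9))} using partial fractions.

Decompose: A/(s-3) + B/(s+9). A = 1/12, B = -1/12. f(t) = (e^(3t) - e^(-9t))/12

Final answer: (e^(3t) - e^(-9t))/12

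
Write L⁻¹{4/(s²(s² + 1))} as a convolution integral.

4/(s²(s² + 1)) = (1/s²)·(4/(s² + 1)) = L{t}·L{4·sin(t)}. So f(t) = t*(4·sin(t)) = ∫₀ᵗ 4τ·sin((t-τ)) dτ

Final answer: ∫₀ᵗ 4τ·sin((t-τ)) dτ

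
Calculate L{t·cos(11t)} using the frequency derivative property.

L{cos(11t)} = s/(s² + 121). Derivative: d/ds[s/(s² + 121)] = [(s² + 121) - s·2s]/(s² + 121)² = (121 - s²)/(s² + 121)². So L{t·cos(11t)} = -F'(s) = (s² - 121)/(s² + 121)²

Final answer: (s² - 121)/(s² + 121)²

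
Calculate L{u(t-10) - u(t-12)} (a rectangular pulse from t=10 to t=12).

L{u(t-a)} = e^(-as)/s. L{u(t-10) - u(t-12)} = (e^(-10s) - e^(-12s))/s

Final answer: (e^(-10s) - e^(-12s))/s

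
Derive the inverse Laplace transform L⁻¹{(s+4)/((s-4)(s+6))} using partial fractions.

Using partial fractions, f(t) = (8e^(4t) + 2e^(-6t))/10

Final answer: (8e^(4t) + 2e^(-6t))/10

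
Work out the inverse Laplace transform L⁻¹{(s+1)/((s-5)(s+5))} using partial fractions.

Using partial fractions, f(t) = (6e^(5t) + 4e^(-5t))/10

Final answer: (6e^(5t) + 4e^(-5t))/10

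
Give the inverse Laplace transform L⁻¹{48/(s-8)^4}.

L⁻¹{n!/(s-a)^(n+1)} = t^n·e^(at) with n=3, a=8. So L⁻¹{6/(s-8)^4} = t^3·e^(8t), and L⁻¹{48/(s-8)^4} = (48/6)·t^3·e^(8t) = 8·t^3·e^(8t)

Final answer: 8·t^3·e^(8t)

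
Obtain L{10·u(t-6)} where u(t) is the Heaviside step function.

L{u(t-a)} = e^(-as)/s. Here a=6, so L{u(t-6)} = e^(-6s)/s, and L{10·u(t-6)} = 10·e^(-6s)/s

Final answer: 10·e^(-6s)/s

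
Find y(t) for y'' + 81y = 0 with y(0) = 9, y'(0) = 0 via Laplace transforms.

L{y''} + 81L{y} = 0. s²Y - 9s - 0 + 81Y = 0. Y(s² + 81) = 9s. Y = (9s)/(s² + 81). Inverting: y(t) = 9cos(9t)

Final answer: y(t) = 9cos(9t)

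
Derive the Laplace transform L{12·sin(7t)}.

L{sin(ωt)} = ω/(s² + ω²), so L{sin(7t)} = 7/(s² + 49). Then L{12·sin(7t)} = 12·7/(s² + 49) = 84/(s² + 49)

Final answer: 84/(s² + 49)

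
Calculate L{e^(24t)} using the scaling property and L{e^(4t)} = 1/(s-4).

Using L{f(at)} = (1/a)F(s/a) with a=6 and f(t) = e^(4t): L{e^(24t)} = (1/6) · 1/((s/6)-4) = (1/6) · 6/(s-24) = 1/(s-24)

Final answer: 1/(s-24)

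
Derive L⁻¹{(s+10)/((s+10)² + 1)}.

Using frequency shift: L⁻¹{(s-a)/((s-a)² + b²)} = e^(at)cos(bt). Here a=-10, b=1

Final answer: e^(-10t)·cos(t)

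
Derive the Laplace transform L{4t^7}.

L{4t^7} = 4 · L{t^7} = 4 · 5040/s^8 = 20160/s^8

Final answer: 20160/s^8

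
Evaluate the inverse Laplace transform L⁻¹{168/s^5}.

L⁻¹{n!/s^(n+1)} = t^n with n=4. So L⁻¹{24/s^5} = t^4, and L⁻¹{168/s^5} = (168/24)·t^4 = 7·t^4

Final answer: 7·t^4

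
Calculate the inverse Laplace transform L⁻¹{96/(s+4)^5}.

L⁻¹{n!/(s-a)^(n+1)} = t^n·e^(at) with n=4, a=-4. So L⁻¹{24/(s+4)^5} = t^4·e^(-4t), and L⁻¹{96/(s+4)^5} = (96/24)·t^4·e^(-4t) = 4·t^4·e^(-4t)

Final answer: 4·t^4·e^(-4t)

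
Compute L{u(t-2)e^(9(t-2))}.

u(t-a)f(t-a) with f(t)=e^(9t). L{e^(9t)} = 1/(s-9). By time shift: e^(-2s)/(s-9)

Final answer: e^(-2s)/(s-9)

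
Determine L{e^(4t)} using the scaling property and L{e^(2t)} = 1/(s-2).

Using L{f(at)} = (1/a)F(s/a) with a=2 and f(t) = e^(2t): L{e^(4t)} = (1/2) · 1/((s/2)-2) = (1/2) · 2/(s-4) = 1/(s-4)

Final answer: 1/(s-4)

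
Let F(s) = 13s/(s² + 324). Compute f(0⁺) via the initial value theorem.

f(0⁺) = lim_{s→∞} s·13s/(s² + 324) = lim_{s→∞} 13s²/(s² + 324) = 13

Final answer: 13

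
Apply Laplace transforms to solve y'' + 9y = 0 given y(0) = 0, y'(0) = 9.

L{y''} + 9L{y} = 0. s²Y - 0 - 9 + 9Y = 0. Y(s² + 9) = 9. Y = (9)/(s² + 9). Inverting: y(t) = 3sin(3t)

Final answer: y(t) = 3sin(3t)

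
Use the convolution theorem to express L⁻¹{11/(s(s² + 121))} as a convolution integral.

11/(s(s² + 121)) = (1/s)·(11/(s² + 121)) = L{1}·L{sin(11t)}. So f(t) = 1*(sin(11t)) = ∫₀ᵗ sin(11τ) dτ

Final answer: ∫₀ᵗ sin(11τ) dτ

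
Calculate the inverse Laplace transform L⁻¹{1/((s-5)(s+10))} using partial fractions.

Decompose: A/(s-5) + B/(s+10). A = 1/15, B = -1/15. f(t) = (e^(5t) - e^(-10t))/15

Final answer: (e^(5t) - e^(-10t))/15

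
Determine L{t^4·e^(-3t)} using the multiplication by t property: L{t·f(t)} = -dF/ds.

Using L{t^n·e^(at)} = n!/(s-a)^(n+1), L{t^4·e^(-3t)} = 24/(s+3)^5

Final answer: 24/(s+3)^5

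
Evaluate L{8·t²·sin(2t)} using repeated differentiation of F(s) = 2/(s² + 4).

F(s) = 2/(s² + 4). F'(s) = -4s/(s² + 4)². F''(s) = -4(4 - 3s²)/(s² + 4)³ = (12s² - 16)/(s² + 4)³. So L{t²·sin(2t)} = (-1)² F''(s) = (12s² - 16)/(s² + 4)³. Then L{8·t²·sin(2t)} = 8·(12s² - 16)/(s² + 4)³ = (96s² - 128)/(s² + 4)³

Final answer: (96s² - 128)/(s² + 4)³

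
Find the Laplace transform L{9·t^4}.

L{t^n} = n!/s^(n+1), so L{t^4} = 24/s^5. Then L{9·t^4} = 9·24/s^5 = 216/s^5

Final answer: 216/s^5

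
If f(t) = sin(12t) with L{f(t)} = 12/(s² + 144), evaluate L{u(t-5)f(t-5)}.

Time shift theorem: L{u(t-a)f(t-a)} = e^(-as)F(s). Here a=5, F(s) = 12/(s² + 144), so L{u(t-5)f(t-5)} = e^(-5s)·12/(s² + 144)

Final answer: e^(-5s)·12/(s² + 144)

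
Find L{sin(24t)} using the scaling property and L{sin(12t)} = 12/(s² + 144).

Using L{f(at)} = (1/a)F(s/a) with a=2: L{sin(24t)} = (1/2) · 12/((s/2)² + 144) = (1/2) · 12·4/(s² + 576) = 24/(s² + 576)

Final answer: 24/(s² + 576)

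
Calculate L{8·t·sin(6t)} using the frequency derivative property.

L{sin(6t)} = 6/(s² + 36). By L{t·f(t)} = -F'(s): -d/ds[6/(s² + 36)] = -(6)·(-2s)/(s² + 36)² = 12s/(s² + 36)². Then L{8·t·sin(6t)} = 8·12s/(s² + 36)² = 96s/(s² + 36)²

Final answer: 96s/(s² + 36)²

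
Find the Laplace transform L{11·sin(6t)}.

L{sin(ωt)} = ω/(s² + ω²), so L{sin(6t)} = 6/(s² + 36). Then L{11·sin(6t)} = 11·6/(s² + 36) = 66/(s² + 36)

Final answer: 66/(s² + 36)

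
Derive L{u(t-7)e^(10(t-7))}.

u(t-a)f(t-a) with f(t)=e^(10t). L{e^(10t)} = 1/(s-10). By time shift: e^(-7s)/(s-10)

Final answer: e^(-7s)/(s-10)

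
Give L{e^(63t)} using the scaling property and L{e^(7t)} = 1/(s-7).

Using L{f(at)} = (1/a)F(s/a) with a=9 and f(t) = e^(7t): L{e^(63t)} = (1/9) · 1/((s/9)-7) = (1/9) · 9/(s-63) = 1/(s-63)

Final answer: 1/(s-63)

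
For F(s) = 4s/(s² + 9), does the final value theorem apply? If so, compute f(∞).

The final value theorem requires all poles of sF(s) in the left half-plane. sF(s) = 4s²/(s² + 9) has poles at s = ±3i (imaginary axis). Theorem does NOT apply (oscillatory system).

Final answer: Not applicable (oscillatory)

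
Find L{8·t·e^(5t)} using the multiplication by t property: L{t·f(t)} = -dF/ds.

Using L{t^n·e^(at)} = n!/(s-a)^(n+1), L{t·e^(5t)} = 1/(s-5)^2, so L{8·t·e^(5t)} = 8·1/(s-5)^2 = 8/(s-5)^2

Final answer: 8/(s-5)^2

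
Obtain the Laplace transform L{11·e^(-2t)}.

L{e^(at)} = 1/(s-a), so L{e^(-2t)} = 1/(s+2). Then L{11·e^(-2t)} = 11/(s+2)

Final answer: 11/(s+2)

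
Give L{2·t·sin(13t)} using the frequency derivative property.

L{sin(13t)} = 13/(s² + 169). By L{t·f(t)} = -F'(s): -d/ds[13/(s² + 169)] = -(13)·(-2s)/(s² + 169)² = 26s/(s² + 169)². Then L{2·t·sin(13t)} = 2·26s/(s² + 169)² = 52s/(s² + 169)²

Final answer: 52s/(s² + 169)²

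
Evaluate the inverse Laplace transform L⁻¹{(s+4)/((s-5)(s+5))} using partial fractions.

Using partial fractions, f(t) = (9e^(5t) + e^(-5t))/10

Final answer: (9e^(5t) + e^(-5t))/10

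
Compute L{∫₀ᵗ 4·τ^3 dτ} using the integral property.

L{∫₀ᵗ f(τ)dτ} = F(s)/s with f(t) = 4t^3. F(s) = 24/s^4, so L{∫₀ᵗ 4·τ^3 dτ} = (24/s^4)/s = 24/s^5. (Check: ∫₀ᵗ 4·τ^3 dτ = 4t^4/4.)

Final answer: 24/s^5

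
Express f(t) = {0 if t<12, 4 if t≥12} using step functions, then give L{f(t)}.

f(t) = 4·u(t-12). L{u(t-12)} = e^(-12s)/s, so L{f(t)} = 4·e^(-12s)/s

Final answer: 4·e^(-12s)/s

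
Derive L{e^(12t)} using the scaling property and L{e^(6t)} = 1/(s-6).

Using L{f(at)} = (1/a)F(s/a) with a=2 and f(t) = e^(6t): L{e^(12t)} = (1/2) · 1/((s/2)-6) = (1/2) · 2/(s-12) = 1/(s-12)

Final answer: 1/(s-12)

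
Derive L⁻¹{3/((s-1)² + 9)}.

Form: b/((s-a)² + b²) → e^(at)sin(bt). With a=1, b=3

Final answer: e^t·sin(3t)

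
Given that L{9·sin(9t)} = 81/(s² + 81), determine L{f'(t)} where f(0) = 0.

L{f'(t)} = s·F(s) - f(0) = s·81/(s² + 81) - 0 = 81s/(s² + 81)

Final answer: 81s/(s² + 81)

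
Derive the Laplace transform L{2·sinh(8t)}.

L{sinh(ωt)} = ω/(s² - ω²), so L{sinh(8t)} = 8/(s² - 64). Then L{2·sinh(8t)} = 2·8/(s² - 64) = 16/(s² - 64)

Final answer: 16/(s² - 64)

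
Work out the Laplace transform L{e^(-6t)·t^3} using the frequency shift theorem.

L{e^(at)·t^n} = n!/(s-a)^(n+1), so L{e^(-6t)·t^3} = 6/(s+6)^4

Final answer: 6/(s+6)^4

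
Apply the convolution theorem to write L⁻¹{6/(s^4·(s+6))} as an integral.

6/(s^4·(s+6)) = (6/s^4)·(1/(s+6)) = L{t^3}·L{e^(-6t)}. So f(t) = t^3*e^(-6t) = ∫₀ᵗ τ^3·e^(-6(t-τ)) dτ

Final answer: ∫₀ᵗ τ^3·e^(-6(t-τ)) dτ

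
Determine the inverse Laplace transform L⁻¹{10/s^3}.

L⁻¹{n!/s^(n+1)} = t^n with n=2. So L⁻¹{2/s^3} = t^2, and L⁻¹{10/s^3} = (10/2)·t^2 = 5·t^2

Final answer: 5·t^2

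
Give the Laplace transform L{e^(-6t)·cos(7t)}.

L{e^(at)·cos(ωt)} = (s-a)/((s-a)² + ω²), so L{e^(-6t)·cos(7t)} = (s+6)/((s+6)² + 49)

Final answer: (s+6)/((s+6)² + 49)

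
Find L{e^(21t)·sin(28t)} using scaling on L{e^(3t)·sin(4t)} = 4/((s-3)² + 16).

Scaling with a=7: L{e^(21t)·sin(28t)} = (1/7) · 4/((s/7-3)² + 16). Simplifying: 28/((s-21)² + 784)

Final answer: 28/((s-21)² + 784)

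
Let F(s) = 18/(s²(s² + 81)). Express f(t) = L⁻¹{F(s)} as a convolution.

18/(s²(s² + 81)) = (1/s²)·(18/(s² + 81)) = L{t}·L{2·sin(9t)}. So f(t) = t*(2·sin(9t)) = ∫₀ᵗ 2τ·sin(9(t-τ)) dτ

Final answer: ∫₀ᵗ 2τ·sin(9(t-τ)) dτ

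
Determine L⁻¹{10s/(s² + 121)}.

This is the form c·s/(s² + a²) with a = 11, c = 10. L⁻¹ = 10·cos(11t)

Final answer: 10·cos(11t)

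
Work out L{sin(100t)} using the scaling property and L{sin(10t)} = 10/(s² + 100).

Using L{f(at)} = (1/a)F(s/a) with a=10: L{sin(100t)} = (1/10) · 10/((s/10)² + 100) = (1/10) · 10·100/(s² + 10000) = 100/(s² + 10000)

Final answer: 100/(s² + 10000)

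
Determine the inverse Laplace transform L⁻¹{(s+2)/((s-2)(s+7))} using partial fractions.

Using partial fractions, f(t) = (4e^(2t) + 5e^(-7t))/9

Final answer: (4e^(2t) + 5e^(-7t))/9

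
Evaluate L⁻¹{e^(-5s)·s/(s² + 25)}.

L⁻¹{s/(s² + 25)} = cos(5t). By the time shift theorem, L⁻¹{e^(-as)F(s)} = u(t-a)f(t-a) with a=5, so L⁻¹{e^(-5s)·s/(s² + 25)} = u(t-5)·cos(5(t-5))

Final answer: u(t-5)·cos(5(t-5))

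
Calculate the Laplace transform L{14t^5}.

L{14t^5} = 14 · L{t^5} = 14 · 120/s^6 = 1680/s^6

Final answer: 1680/s^6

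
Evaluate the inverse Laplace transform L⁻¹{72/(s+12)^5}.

L⁻¹{n!/(s-a)^(n+1)} = t^n·e^(at) with n=4, a=-12. So L⁻¹{24/(s+12)^5} = t^4·e^(-12t), and L⁻¹{72/(s+12)^5} = (72/24)·t^4·e^(-12t) = 3·t^4·e^(-12t)

Final answer: 3·t^4·e^(-12t)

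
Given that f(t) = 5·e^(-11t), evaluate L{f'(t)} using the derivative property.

f(0) = 5, F(s) = 5/(s+11). L{f'(t)} = s·F(s) - f(0) = 5s/(s+11) - 5 = (5s - 5(s+11))/(s+11) = -55/(s+11)

Final answer: -55/(s+11)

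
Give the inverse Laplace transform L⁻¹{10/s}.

L⁻¹{c/s} = c, so L⁻¹{10/s} = 10

Final answer: 10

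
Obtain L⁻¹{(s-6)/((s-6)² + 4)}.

Using frequency shift: L⁻¹{(s-a)/((s-a)² + b²)} = e^(at)cos(bt). Here a=6, b=2

Final answer: e^(6t)·cos(2t)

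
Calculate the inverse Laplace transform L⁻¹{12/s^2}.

L⁻¹{n!/s^(n+1)} = t^n with n=1. So L⁻¹{1/s^2} = t, and L⁻¹{12/s^2} = (12/1)·t = 12·t

Final answer: 12·t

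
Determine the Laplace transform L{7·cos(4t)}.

L{cos(ωt)} = s/(s² + ω²), so L{cos(4t)} = s/(s² + 16). Then L{7·cos(4t)} = 7·s/(s² + 16) = 7s/(s² + 16)

Final answer: 7s/(s² + 16)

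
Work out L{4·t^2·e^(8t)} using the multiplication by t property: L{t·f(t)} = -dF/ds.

Using L{t^n·e^(at)} = n!/(s-a)^(n+1), L{t^2·e^(8t)} = 2/(s-8)^3, so L{4·t^2·e^(8t)} = 4·2/(s-8)^3 = 8/(s-8)^3

Final answer: 8/(s-8)^3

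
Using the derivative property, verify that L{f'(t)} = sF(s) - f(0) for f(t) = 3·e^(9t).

f'(t) = 27e^(9t). Direct: L{f'(t)} = 27/(s-9). Property: s·3/(s-9) - 3 = (3s - 3(s-9))/(s-9) = 27/(s-9). ✓

Final answer: 27/(s-9)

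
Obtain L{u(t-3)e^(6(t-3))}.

u(t-a)f(t-a) with f(t)=e^(6t). L{e^(6t)} = 1/(s-6). By time shift: e^(-3s)/(s-6)

Final answer: e^(-3s)/(s-6)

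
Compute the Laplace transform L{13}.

L{13} = 13 · L{1} = 13/s

Final answer: 13/s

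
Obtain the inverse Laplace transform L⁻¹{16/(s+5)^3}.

L⁻¹{n!/(s-a)^(n+1)} = t^n·e^(at) with n=2, a=-5. So L⁻¹{2/(s+5)^3} = t^2·e^(-5t), and L⁻¹{16/(s+5)^3} = (16/2)·t^2·e^(-5t) = 8·t^2·e^(-5t)

Final answer: 8·t^2·e^(-5t)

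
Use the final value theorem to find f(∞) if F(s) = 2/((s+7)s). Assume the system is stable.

f(∞) = lim_{s→0} sF(s) = lim_{s→0} 2/(s+7) = 2/7

Final answer: 2/7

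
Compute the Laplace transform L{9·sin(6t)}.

L{sin(ωt)} = ω/(s² + ω²), so L{sin(6t)} = 6/(s² + 36). Then L{9·sin(6t)} = 9·6/(s² + 36) = 54/(s² + 36)

Final answer: 54/(s² + 36)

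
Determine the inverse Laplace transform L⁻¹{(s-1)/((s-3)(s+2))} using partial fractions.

Using partial fractions, f(t) = (2e^(3t) + 3e^(-2t))/5

Final answer: (2e^(3t) + 3e^(-2t))/5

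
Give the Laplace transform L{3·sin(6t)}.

L{sin(ωt)} = ω/(s² + ω²), so L{sin(6t)} = 6/(s² + 36). Then L{3·sin(6t)} = 3·6/(s² + 36) = 18/(s² + 36)

Final answer: 18/(s² + 36)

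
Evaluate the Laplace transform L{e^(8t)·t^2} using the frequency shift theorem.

L{e^(at)·t^n} = n!/(s-a)^(n+1), so L{e^(8t)·t^2} = 2/(s-8)^3

Final answer: 2/(s-8)^3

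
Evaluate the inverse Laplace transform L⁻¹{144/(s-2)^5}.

L⁻¹{n!/(s-a)^(n+1)} = t^n·e^(at) with n=4, a=2. So L⁻¹{24/(s-2)^5} = t^4·e^(2t), and L⁻¹{144/(s-2)^5} = (144/24)·t^4·e^(2t) = 6·t^4·e^(2t)

Final answer: 6·t^4·e^(2t)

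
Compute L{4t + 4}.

L{4t + 4} = 4·L{t} + 4·L{1} = 4/s² + 4/s

Final answer: 4/s² + 4/s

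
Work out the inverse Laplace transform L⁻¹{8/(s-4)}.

L⁻¹{1/(s-a)} = e^(at), so L⁻¹{1/(s-4)} = e^(4t), and L⁻¹{8/(s-4)} = 8·e^(4t)

Final answer: 8·e^(4t)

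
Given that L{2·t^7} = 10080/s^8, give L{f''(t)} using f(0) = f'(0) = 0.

L{f''(t)} = s²F(s) - sf(0) - f'(0) = s²·10080/s^8 - 0 - 0 = 10080/s^6

Final answer: 10080/s^6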